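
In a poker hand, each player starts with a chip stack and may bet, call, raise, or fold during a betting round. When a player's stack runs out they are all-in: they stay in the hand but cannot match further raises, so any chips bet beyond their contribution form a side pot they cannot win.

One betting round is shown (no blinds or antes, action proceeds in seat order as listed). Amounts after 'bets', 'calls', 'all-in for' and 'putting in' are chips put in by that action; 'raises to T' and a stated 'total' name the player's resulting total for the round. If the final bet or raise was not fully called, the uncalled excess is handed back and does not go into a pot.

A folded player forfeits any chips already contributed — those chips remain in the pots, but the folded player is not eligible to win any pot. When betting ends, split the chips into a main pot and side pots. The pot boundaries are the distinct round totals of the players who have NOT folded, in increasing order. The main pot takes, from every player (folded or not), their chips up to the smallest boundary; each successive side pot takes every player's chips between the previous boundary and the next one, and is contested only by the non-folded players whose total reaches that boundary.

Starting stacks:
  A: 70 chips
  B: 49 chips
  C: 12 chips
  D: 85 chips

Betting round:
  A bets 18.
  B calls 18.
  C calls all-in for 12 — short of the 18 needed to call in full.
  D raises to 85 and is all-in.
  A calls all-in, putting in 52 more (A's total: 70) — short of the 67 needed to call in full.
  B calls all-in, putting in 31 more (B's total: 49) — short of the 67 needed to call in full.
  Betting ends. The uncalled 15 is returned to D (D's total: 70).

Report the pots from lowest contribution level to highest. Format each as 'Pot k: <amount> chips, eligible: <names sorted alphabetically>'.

Pot 1: 48 chips, eligible: A, B, C, D
Pot 2: 111 chips, eligible: A, B, D
Pot 3: 42 chips, eligible: A, D

Derivation:
Contributions (after 15 returned to D): A=70, B=49, C=12, D=70
Pot levels (distinct totals of non-folded players): 12, 49, 70
Layer 1-12: 12 each from A, B, C, D = 12*4 = 48 chips; eligible A, B, C, D
Layer 13-49: 37 each from A, B, D = 37*3 = 111 chips; eligible A, B, D
Layer 50-70: 21 each from A, D = 21*2 = 42 chips; eligible A, D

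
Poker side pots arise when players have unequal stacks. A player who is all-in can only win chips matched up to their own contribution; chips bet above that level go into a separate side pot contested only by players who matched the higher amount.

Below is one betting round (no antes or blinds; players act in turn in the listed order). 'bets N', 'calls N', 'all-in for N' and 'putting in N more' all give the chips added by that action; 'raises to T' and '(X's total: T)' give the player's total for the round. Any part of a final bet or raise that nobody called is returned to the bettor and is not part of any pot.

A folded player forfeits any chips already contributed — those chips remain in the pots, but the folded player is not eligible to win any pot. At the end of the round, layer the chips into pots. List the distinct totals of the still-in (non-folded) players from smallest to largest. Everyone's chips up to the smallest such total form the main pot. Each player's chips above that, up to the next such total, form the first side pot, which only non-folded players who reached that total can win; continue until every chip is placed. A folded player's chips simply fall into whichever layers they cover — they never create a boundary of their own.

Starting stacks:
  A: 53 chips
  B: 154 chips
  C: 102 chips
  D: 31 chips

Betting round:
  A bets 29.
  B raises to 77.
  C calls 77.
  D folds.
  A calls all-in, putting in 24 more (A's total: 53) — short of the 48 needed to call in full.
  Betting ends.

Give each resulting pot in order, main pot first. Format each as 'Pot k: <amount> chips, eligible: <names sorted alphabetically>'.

Pot 1: 159 chips, eligible: A, B, C
Pot 2: 48 chips, eligible: B, C

Derivation:
Contributions: A=53, B=77, C=77
Folded: D
Pot levels (distinct totals of non-folded players): 53, 77
Layer 1-53: 53 each from A, B, C = 53*3 = 159 chips; eligible A, B, C
Layer 54-77: 24 each from B, C = 24*2 = 48 chips; eligible B, C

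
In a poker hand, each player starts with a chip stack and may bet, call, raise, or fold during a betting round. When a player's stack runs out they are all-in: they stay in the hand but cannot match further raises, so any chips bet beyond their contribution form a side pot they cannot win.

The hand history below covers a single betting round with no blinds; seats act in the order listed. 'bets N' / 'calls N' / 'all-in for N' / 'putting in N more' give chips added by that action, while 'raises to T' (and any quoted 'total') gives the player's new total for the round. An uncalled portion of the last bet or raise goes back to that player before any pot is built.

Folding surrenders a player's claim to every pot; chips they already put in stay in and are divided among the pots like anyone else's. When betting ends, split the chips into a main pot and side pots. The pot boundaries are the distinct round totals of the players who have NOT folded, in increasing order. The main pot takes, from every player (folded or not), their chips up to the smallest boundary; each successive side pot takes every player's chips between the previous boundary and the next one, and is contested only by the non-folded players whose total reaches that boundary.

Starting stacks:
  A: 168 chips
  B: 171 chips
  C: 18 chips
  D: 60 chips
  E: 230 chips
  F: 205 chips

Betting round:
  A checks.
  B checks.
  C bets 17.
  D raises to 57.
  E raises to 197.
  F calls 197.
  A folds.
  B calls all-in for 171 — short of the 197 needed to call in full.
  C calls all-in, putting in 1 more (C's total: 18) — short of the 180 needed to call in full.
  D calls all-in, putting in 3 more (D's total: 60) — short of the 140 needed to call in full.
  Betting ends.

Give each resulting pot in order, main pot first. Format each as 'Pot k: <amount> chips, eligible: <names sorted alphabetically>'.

Pot 1: 90 chips, eligible: B, C, D, E, F
Pot 2: 168 chips, eligible: B, D, E, F
Pot 3: 333 chips, eligible: B, E, F
Pot 4: 52 chips, eligible: E, F

Derivation:
Contributions: B=171, C=18, D=60, E=197, F=197
Folded: A
Pot levels (distinct totals of non-folded players): 18, 60, 171, 197
Layer 1-18: 18 each from B, C, D, E, F = 18*5 = 90 chips; eligible B, C, D, E, F
Layer 19-60: 42 each from B, D, E, F = 42*4 = 168 chips; eligible B, D, E, F
Layer 61-171: 111 each from B, E, F = 111*3 = 333 chips; eligible B, E, F
Layer 172-197: 26 each from E, F = 26*2 = 52 chips; eligible E, F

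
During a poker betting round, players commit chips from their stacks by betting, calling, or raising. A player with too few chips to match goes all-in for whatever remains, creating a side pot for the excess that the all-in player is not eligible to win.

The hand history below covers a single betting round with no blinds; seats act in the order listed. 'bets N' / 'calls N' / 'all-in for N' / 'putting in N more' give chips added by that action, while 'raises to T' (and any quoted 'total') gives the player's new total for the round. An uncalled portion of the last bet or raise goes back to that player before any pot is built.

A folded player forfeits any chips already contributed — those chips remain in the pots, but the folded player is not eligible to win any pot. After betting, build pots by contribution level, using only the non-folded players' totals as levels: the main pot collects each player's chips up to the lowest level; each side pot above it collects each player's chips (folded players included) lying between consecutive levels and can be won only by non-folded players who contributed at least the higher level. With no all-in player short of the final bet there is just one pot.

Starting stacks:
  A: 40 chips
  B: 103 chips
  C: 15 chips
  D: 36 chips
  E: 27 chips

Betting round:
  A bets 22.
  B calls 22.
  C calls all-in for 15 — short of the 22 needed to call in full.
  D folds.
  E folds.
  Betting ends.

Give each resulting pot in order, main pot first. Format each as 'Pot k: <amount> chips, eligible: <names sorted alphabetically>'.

Contributions: A=22, B=22, C=15
Folded: D, E
Pot levels (distinct totals of non-folded players): 15, 22
Layer 1-15: 15 each from A, B, C = 15*3 = 45 chips; eligible A, B, C
Layer 16-22: 7 each from A, B = 7*2 = 14 chips; eligible A, B

Pot 1: 45 chips, eligible: A, B, C
Pot 2: 14 chips, eligible: A, B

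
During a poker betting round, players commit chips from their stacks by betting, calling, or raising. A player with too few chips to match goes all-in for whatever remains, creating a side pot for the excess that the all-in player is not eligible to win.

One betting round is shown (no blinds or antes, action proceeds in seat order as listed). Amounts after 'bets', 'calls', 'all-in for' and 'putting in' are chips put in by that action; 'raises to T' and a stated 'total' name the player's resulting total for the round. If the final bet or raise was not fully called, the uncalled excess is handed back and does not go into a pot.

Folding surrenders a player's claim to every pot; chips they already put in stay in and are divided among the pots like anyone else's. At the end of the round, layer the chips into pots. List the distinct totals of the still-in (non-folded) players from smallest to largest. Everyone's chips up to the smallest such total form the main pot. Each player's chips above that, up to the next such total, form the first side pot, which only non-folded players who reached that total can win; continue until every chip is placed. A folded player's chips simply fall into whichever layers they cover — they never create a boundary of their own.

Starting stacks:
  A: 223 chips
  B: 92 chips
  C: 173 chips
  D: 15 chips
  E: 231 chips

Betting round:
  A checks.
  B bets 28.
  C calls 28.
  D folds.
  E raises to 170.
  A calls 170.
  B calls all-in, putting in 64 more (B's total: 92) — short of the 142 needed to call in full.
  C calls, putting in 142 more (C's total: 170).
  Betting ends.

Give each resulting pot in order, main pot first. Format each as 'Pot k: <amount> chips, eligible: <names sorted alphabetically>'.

Contributions: A=170, B=92, C=170, E=170
Folded: D
Pot levels (distinct totals of non-folded players): 92, 170
Layer 1-92: 92 each from A, B, C, E = 92*4 = 368 chips; eligible A, B, C, E
Layer 93-170: 78 each from A, C, E = 78*3 = 234 chips; eligible A, C, E

Pot 1: 368 chips, eligible: A, B, C, E
Pot 2: 234 chips, eligible: A, C, E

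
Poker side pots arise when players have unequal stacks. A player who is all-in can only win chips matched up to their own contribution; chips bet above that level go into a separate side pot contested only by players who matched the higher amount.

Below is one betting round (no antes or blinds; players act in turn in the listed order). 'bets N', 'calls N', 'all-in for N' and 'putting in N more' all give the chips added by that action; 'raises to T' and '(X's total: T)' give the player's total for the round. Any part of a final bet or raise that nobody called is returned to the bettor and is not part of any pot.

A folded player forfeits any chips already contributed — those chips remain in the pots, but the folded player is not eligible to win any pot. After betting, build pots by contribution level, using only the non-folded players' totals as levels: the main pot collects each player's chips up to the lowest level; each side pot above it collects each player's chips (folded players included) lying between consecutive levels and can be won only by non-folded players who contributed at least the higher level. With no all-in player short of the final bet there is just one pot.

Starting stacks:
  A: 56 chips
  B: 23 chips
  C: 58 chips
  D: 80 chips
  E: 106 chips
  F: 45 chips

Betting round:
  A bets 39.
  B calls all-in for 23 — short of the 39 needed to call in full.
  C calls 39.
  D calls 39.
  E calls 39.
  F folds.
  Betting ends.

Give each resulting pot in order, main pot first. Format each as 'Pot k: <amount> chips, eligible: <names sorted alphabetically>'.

Contributions: A=39, B=23, C=39, D=39, E=39
Folded: F
Pot levels (distinct totals of non-folded players): 23, 39
Layer 1-23: 23 each from A, B, C, D, E = 23*5 = 115 chips; eligible A, B, C, D, E
Layer 24-39: 16 each from A, C, D, E = 16*4 = 64 chips; eligible A, C, D, E

Pot 1: 115 chips, eligible: A, B, C, D, E
Pot 2: 64 chips, eligible: A, C, D, E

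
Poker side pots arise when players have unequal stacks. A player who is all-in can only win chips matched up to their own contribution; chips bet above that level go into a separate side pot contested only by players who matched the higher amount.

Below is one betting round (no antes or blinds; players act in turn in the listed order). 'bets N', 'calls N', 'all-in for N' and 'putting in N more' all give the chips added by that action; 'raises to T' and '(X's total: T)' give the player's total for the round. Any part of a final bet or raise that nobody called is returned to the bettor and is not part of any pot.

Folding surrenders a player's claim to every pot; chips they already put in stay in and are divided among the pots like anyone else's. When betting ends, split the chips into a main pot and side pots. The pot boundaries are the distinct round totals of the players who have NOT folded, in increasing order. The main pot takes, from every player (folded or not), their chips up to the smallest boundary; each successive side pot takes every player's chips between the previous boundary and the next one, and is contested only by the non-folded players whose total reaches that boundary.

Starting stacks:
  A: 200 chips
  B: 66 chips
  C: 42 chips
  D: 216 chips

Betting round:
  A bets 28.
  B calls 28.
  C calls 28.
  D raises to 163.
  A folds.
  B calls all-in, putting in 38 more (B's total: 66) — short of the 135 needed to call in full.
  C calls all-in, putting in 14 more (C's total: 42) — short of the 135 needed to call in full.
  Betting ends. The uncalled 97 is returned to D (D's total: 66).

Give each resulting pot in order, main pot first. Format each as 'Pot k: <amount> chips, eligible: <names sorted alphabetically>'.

Contributions (after 97 returned to D): A=28, B=66, C=42, D=66
Folded: A
Pot levels (distinct totals of non-folded players): 42, 66
Layer 1-42: A 28 + B 42 + C 42 + D 42 = 154 chips; eligible B, C, D
Layer 43-66: 24 each from B, D = 24*2 = 48 chips; eligible B, D

Pot 1: 154 chips, eligible: B, C, D
Pot 2: 48 chips, eligible: B, D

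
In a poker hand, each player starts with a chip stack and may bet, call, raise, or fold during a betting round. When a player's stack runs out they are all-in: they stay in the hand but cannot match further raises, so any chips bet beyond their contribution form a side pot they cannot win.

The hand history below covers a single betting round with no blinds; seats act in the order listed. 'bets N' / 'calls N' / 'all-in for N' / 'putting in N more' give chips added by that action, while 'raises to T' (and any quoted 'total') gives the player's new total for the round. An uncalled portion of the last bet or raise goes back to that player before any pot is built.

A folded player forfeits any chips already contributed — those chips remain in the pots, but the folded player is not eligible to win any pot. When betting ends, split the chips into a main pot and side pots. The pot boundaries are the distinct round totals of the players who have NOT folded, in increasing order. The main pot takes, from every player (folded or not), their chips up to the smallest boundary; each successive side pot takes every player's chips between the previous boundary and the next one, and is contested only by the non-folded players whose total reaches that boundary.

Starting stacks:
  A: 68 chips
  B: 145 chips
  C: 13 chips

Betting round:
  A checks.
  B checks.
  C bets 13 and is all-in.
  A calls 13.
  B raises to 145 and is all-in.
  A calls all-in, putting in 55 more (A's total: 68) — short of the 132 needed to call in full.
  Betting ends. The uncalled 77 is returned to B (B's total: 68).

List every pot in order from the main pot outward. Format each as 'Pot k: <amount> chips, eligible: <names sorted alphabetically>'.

Contributions (after 77 returned to B): A=68, B=68, C=13
Pot levels (distinct totals of non-folded players): 13, 68
Layer 1-13: 13 each from A, B, C = 13*3 = 39 chips; eligible A, B, C
Layer 14-68: 55 each from A, B = 55*2 = 110 chips; eligible A, B

Pot 1: 39 chips, eligible: A, B, C
Pot 2: 110 chips, eligible: A, B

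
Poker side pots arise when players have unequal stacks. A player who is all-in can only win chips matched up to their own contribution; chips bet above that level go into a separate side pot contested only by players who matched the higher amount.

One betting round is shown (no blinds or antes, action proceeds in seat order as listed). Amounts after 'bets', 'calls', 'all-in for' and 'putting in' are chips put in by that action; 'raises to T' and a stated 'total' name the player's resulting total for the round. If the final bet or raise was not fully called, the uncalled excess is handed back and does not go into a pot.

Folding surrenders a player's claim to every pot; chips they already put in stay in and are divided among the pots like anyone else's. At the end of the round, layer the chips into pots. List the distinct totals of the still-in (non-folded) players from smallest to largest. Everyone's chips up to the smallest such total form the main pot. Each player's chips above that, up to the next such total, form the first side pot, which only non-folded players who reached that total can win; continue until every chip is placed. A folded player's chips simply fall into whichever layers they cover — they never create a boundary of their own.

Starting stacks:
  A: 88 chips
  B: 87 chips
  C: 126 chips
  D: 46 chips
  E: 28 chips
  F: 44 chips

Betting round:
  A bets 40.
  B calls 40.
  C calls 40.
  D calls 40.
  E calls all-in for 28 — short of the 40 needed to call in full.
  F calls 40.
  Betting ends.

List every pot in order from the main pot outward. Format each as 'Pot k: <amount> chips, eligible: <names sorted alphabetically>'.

Contributions: A=40, B=40, C=40, D=40, E=28, F=40
Pot levels (distinct totals of non-folded players): 28, 40
Layer 1-28: 28 each from A, B, C, D, E, F = 28*6 = 168 chips; eligible A, B, C, D, E, F
Layer 29-40: 12 each from A, B, C, D, F = 12*5 = 60 chips; eligible A, B, C, D, F

Pot 1: 168 chips, eligible: A, B, C, D, E, F
Pot 2: 60 chips, eligible: A, B, C, D, F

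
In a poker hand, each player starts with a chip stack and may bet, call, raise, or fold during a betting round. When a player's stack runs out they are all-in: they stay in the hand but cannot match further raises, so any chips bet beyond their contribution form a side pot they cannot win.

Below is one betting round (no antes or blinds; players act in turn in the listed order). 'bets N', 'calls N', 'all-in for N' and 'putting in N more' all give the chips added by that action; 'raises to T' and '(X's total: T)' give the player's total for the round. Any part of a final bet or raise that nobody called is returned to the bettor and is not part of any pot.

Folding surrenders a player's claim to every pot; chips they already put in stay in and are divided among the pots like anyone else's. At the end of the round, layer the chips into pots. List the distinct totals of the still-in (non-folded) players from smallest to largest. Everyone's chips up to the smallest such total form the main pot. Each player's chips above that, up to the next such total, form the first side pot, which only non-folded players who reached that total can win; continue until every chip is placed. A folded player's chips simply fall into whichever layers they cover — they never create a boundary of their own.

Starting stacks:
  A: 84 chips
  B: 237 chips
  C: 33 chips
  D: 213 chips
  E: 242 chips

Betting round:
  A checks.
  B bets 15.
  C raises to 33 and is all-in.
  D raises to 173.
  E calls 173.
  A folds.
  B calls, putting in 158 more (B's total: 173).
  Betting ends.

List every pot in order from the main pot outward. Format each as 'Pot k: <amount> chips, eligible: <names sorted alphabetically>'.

Contributions: B=173, C=33, D=173, E=173
Folded: A
Pot levels (distinct totals of non-folded players): 33, 173
Layer 1-33: 33 each from B, C, D, E = 33*4 = 132 chips; eligible B, C, D, E
Layer 34-173: 140 each from B, D, E = 140*3 = 420 chips; eligible B, D, E

Pot 1: 132 chips, eligible: B, C, D, E
Pot 2: 420 chips, eligible: B, D, E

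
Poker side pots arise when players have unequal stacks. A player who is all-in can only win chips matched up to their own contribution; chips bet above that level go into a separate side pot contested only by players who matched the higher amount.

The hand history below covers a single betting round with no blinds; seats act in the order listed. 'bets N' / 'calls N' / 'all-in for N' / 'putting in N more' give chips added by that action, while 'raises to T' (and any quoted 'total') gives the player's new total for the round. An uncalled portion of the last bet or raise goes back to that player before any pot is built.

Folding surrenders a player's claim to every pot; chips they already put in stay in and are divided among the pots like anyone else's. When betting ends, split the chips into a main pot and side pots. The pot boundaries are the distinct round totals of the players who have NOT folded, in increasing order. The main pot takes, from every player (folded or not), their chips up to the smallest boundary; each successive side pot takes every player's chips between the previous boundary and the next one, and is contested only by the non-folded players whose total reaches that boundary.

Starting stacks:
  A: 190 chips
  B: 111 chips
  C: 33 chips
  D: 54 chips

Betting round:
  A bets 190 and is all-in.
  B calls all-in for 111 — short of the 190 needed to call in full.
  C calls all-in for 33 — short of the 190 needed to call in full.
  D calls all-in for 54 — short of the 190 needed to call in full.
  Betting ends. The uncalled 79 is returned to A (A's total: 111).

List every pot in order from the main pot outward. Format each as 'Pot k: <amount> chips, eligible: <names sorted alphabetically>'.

Contributions (after 79 returned to A): A=111, B=111, C=33, D=54
Pot levels (distinct totals of non-folded players): 33, 54, 111
Layer 1-33: 33 each from A, B, C, D = 33*4 = 132 chips; eligible A, B, C, D
Layer 34-54: 21 each from A, B, D = 21*3 = 63 chips; eligible A, B, D
Layer 55-111: 57 each from A, B = 57*2 = 114 chips; eligible A, B

Pot 1: 132 chips, eligible: A, B, C, D
Pot 2: 63 chips, eligible: A, B, D
Pot 3: 114 chips, eligible: A, B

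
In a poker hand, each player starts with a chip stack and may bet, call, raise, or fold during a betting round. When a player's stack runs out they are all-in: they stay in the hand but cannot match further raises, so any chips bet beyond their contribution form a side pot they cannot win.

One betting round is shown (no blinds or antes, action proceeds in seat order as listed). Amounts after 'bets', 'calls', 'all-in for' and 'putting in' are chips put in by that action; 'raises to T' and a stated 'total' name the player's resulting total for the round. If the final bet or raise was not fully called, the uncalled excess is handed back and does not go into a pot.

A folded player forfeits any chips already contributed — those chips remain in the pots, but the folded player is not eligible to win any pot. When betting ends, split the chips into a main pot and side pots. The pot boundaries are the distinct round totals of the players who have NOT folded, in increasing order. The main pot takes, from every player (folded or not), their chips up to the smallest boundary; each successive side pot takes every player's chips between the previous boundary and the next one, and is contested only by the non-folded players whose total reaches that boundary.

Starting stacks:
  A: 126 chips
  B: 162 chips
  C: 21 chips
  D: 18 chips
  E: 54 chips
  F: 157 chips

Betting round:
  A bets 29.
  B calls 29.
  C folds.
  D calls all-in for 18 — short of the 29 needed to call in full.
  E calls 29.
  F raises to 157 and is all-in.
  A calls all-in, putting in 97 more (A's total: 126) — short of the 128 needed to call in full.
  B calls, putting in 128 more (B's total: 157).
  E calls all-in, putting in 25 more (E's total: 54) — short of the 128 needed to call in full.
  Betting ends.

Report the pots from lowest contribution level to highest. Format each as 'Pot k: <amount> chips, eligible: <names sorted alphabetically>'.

Pot 1: 90 chips, eligible: A, B, D, E, F
Pot 2: 144 chips, eligible: A, B, E, F
Pot 3: 216 chips, eligible: A, B, F
Pot 4: 62 chips, eligible: B, F

Derivation:
Contributions: A=126, B=157, D=18, E=54, F=157
Folded: C
Pot levels (distinct totals of non-folded players): 18, 54, 126, 157
Layer 1-18: 18 each from A, B, D, E, F = 18*5 = 90 chips; eligible A, B, D, E, F
Layer 19-54: 36 each from A, B, E, F = 36*4 = 144 chips; eligible A, B, E, F
Layer 55-126: 72 each from A, B, F = 72*3 = 216 chips; eligible A, B, F
Layer 127-157: 31 each from B, F = 31*2 = 62 chips; eligible B, F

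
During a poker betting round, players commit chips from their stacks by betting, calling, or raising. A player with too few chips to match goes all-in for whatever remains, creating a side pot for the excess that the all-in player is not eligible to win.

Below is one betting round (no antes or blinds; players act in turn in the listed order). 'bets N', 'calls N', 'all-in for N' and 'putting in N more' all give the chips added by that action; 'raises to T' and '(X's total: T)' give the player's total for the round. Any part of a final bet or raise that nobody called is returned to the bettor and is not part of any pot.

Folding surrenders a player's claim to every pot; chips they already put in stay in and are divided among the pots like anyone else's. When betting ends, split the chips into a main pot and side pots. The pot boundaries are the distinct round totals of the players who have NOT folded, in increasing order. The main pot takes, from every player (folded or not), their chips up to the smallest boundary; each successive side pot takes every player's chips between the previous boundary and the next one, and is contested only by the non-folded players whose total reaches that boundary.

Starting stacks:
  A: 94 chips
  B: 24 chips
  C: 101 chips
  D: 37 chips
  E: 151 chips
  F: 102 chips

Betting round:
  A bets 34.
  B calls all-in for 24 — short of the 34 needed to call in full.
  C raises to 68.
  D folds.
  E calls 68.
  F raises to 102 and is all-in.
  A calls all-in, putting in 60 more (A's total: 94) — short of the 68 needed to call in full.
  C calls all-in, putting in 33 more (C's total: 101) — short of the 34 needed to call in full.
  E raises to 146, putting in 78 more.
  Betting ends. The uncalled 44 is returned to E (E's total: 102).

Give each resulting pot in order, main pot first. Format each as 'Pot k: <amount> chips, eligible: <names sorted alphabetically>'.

Pot 1: 120 chips, eligible: A, B, C, E, F
Pot 2: 280 chips, eligible: A, C, E, F
Pot 3: 21 chips, eligible: C, E, F
Pot 4: 2 chips, eligible: E, F

Derivation:
Contributions (after 44 returned to E): A=94, B=24, C=101, E=102, F=102
Folded: D
Pot levels (distinct totals of non-folded players): 24, 94, 101, 102
Layer 1-24: 24 each from A, B, C, E, F = 24*5 = 120 chips; eligible A, B, C, E, F
Layer 25-94: 70 each from A, C, E, F = 70*4 = 280 chips; eligible A, C, E, F
Layer 95-101: 7 each from C, E, F = 7*3 = 21 chips; eligible C, E, F
Layer 102-102: 1 each from E, F = 1*2 = 2 chips; eligible E, F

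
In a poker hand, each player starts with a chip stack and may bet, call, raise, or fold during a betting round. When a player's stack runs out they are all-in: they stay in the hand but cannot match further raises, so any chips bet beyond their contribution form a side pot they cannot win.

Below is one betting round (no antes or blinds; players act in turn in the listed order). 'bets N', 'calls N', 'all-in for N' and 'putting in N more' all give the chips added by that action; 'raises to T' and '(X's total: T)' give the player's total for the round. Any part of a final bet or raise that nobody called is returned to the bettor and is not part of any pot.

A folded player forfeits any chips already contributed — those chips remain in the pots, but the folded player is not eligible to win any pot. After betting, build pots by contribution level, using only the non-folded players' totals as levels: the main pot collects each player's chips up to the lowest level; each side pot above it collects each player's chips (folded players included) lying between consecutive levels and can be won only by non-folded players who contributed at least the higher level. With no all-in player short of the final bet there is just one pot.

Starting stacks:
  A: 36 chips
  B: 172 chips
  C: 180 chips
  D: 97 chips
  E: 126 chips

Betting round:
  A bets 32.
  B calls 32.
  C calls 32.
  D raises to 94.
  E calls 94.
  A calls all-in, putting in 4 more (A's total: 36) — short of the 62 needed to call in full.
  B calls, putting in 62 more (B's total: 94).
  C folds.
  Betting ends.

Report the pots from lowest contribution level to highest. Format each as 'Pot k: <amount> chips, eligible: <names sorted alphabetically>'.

Pot 1: 176 chips, eligible: A, B, D, E
Pot 2: 174 chips, eligible: B, D, E

Derivation:
Contributions: A=36, B=94, C=32, D=94, E=94
Folded: C
Pot levels (distinct totals of non-folded players): 36, 94
Layer 1-36: A 36 + B 36 + C 32 + D 36 + E 36 = 176 chips; eligible A, B, D, E
Layer 37-94: 58 each from B, D, E = 58*3 = 174 chips; eligible B, D, E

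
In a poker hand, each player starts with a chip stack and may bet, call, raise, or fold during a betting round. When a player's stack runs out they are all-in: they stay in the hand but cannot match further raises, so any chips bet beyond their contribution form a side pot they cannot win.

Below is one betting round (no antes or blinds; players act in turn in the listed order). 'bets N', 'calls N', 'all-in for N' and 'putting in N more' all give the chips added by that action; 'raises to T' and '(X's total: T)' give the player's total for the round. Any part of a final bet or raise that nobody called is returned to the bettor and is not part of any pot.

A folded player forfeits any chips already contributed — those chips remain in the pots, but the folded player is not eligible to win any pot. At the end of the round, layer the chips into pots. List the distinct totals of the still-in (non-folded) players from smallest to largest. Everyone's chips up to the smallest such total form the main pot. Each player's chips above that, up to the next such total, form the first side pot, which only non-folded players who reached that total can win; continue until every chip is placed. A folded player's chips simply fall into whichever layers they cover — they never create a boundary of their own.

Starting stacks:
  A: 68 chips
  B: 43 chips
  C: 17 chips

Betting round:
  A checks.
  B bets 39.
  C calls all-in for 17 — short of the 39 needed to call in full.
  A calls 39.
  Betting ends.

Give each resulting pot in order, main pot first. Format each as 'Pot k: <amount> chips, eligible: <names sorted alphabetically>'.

Pot 1: 51 chips, eligible: A, B, C
Pot 2: 44 chips, eligible: A, B

Derivation:
Contributions: A=39, B=39, C=17
Pot levels (distinct totals of non-folded players): 17, 39
Layer 1-17: 17 each from A, B, C = 17*3 = 51 chips; eligible A, B, C
Layer 18-39: 22 each from A, B = 22*2 = 44 chips; eligible A, B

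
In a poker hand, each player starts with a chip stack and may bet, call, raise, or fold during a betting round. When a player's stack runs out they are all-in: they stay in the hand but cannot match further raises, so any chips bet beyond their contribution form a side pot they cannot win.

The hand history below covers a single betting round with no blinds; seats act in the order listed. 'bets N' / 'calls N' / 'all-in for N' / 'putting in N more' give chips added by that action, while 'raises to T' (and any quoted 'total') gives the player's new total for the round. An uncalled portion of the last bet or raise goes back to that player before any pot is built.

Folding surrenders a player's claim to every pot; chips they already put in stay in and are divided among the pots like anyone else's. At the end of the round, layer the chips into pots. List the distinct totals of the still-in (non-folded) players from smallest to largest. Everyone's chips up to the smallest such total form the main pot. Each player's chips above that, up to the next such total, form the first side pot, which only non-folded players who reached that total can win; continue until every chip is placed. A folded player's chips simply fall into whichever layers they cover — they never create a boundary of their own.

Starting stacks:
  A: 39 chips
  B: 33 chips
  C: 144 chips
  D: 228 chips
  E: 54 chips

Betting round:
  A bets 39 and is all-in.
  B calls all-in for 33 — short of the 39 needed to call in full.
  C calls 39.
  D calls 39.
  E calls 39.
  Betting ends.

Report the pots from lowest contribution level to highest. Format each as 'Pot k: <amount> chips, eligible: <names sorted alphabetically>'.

Contributions: A=39, B=33, C=39, D=39, E=39
Pot levels (distinct totals of non-folded players): 33, 39
Layer 1-33: 33 each from A, B, C, D, E = 33*5 = 165 chips; eligible A, B, C, D, E
Layer 34-39: 6 each from A, C, D, E = 6*4 = 24 chips; eligible A, C, D, E

Pot 1: 165 chips, eligible: A, B, C, D, E
Pot 2: 24 chips, eligible: A, C, D, E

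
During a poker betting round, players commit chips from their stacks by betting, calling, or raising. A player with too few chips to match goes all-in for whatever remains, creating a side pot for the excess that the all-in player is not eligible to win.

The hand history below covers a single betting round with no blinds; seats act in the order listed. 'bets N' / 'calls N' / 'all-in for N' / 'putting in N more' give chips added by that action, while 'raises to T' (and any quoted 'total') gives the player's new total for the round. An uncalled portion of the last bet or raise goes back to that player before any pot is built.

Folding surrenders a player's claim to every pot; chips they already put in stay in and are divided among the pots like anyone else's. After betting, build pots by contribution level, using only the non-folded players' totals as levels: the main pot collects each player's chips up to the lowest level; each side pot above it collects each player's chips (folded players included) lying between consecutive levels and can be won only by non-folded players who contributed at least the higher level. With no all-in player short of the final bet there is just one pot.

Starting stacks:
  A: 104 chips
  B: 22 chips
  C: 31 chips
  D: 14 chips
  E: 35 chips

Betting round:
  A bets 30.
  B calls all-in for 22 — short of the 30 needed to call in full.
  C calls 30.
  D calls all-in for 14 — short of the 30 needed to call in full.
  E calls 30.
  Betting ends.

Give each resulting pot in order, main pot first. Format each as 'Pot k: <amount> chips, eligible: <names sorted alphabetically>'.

Pot 1: 70 chips, eligible: A, B, C, D, E
Pot 2: 32 chips, eligible: A, B, C, E
Pot 3: 24 chips, eligible: A, C, E

Derivation:
Contributions: A=30, B=22, C=30, D=14, E=30
Pot levels (distinct totals of non-folded players): 14, 22, 30
Layer 1-14: 14 each from A, B, C, D, E = 14*5 = 70 chips; eligible A, B, C, D, E
Layer 15-22: 8 each from A, B, C, E = 8*4 = 32 chips; eligible A, B, C, E
Layer 23-30: 8 each from A, C, E = 8*3 = 24 chips; eligible A, C, E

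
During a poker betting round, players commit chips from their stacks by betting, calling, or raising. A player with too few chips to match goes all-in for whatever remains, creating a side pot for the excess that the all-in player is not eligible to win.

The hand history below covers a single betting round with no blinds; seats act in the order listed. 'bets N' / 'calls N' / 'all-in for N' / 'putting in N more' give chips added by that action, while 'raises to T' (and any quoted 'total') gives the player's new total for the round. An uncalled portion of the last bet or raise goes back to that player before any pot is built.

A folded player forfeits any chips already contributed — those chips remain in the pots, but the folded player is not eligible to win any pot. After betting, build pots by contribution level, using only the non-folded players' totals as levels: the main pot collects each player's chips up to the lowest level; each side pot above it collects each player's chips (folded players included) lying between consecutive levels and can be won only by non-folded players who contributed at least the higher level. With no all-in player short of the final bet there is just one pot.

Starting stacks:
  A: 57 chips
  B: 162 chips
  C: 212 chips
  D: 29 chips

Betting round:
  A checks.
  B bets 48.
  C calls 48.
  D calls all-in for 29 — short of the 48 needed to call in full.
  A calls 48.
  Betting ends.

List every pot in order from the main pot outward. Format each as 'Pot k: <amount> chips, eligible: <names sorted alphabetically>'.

Pot 1: 116 chips, eligible: A, B, C, D
Pot 2: 57 chips, eligible: A, B, C

Derivation:
Contributions: A=48, B=48, C=48, D=29
Pot levels (distinct totals of non-folded players): 29, 48
Layer 1-29: 29 each from A, B, C, D = 29*4 = 116 chips; eligible A, B, C, D
Layer 30-48: 19 each from A, B, C = 19*3 = 57 chips; eligible A, B, C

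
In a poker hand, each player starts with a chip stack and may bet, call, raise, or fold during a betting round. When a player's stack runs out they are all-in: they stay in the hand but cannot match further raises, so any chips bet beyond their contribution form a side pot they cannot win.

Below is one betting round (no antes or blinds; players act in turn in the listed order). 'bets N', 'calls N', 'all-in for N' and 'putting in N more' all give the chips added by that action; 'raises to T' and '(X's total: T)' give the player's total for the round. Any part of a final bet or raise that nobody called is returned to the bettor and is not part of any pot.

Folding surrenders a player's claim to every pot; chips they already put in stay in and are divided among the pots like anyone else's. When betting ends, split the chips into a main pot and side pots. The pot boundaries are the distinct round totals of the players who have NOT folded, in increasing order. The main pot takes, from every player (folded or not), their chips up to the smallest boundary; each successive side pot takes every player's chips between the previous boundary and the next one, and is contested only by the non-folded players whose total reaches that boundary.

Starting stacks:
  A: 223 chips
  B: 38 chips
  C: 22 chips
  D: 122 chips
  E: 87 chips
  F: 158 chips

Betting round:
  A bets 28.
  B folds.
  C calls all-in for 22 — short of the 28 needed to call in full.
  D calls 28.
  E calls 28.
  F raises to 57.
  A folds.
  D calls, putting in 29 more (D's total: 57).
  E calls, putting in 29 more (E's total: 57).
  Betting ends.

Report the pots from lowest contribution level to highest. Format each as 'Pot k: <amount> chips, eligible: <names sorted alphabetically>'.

Pot 1: 110 chips, eligible: C, D, E, F
Pot 2: 111 chips, eligible: D, E, F

Derivation:
Contributions: A=28, C=22, D=57, E=57, F=57
Folded: A, B
Pot levels (distinct totals of non-folded players): 22, 57
Layer 1-22: 22 each from A, C, D, E, F = 22*5 = 110 chips; eligible C, D, E, F
Layer 23-57: A 6 + D 35 + E 35 + F 35 = 111 chips; eligible D, E, F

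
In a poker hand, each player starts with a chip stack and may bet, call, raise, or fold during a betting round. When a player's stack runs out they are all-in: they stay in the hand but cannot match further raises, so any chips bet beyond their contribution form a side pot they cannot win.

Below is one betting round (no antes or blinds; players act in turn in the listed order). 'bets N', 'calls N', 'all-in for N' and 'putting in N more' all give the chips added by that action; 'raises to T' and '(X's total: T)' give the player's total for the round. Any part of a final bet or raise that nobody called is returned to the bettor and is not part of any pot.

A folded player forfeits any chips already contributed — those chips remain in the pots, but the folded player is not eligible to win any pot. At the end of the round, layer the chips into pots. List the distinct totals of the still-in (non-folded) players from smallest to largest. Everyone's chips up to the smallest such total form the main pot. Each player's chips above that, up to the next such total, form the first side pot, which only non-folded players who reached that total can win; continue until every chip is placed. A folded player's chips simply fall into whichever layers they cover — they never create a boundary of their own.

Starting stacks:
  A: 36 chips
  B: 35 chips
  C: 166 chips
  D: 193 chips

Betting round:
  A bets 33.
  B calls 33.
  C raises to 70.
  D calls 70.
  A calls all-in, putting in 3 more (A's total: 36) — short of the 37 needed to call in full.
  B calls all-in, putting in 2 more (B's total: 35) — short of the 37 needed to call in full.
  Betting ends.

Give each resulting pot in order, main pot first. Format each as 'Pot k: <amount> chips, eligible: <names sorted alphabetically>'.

Contributions: A=36, B=35, C=70, D=70
Pot levels (distinct totals of non-folded players): 35, 36, 70
Layer 1-35: 35 each from A, B, C, D = 35*4 = 140 chips; eligible A, B, C, D
Layer 36-36: 1 each from A, C, D = 1*3 = 3 chips; eligible A, C, D
Layer 37-70: 34 each from C, D = 34*2 = 68 chips; eligible C, D

Pot 1: 140 chips, eligible: A, B, C, D
Pot 2: 3 chips, eligible: A, C, D
Pot 3: 68 chips, eligible: C, D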